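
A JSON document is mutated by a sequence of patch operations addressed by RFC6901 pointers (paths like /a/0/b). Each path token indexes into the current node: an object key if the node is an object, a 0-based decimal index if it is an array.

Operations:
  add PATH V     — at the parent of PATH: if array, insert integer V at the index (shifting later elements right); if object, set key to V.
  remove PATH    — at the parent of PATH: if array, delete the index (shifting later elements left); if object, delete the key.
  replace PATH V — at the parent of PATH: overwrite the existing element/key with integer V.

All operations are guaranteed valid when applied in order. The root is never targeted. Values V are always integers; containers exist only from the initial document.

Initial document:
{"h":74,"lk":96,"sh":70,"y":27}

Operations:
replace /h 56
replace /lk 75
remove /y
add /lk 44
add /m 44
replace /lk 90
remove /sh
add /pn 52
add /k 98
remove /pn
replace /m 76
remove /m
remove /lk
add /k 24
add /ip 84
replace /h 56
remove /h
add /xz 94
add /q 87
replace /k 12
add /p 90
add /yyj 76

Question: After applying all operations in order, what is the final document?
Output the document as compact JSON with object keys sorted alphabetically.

Answer: {"ip":84,"k":12,"p":90,"q":87,"xz":94,"yyj":76}

Derivation:
After op 1 (replace /h 56): {"h":56,"lk":96,"sh":70,"y":27}
After op 2 (replace /lk 75): {"h":56,"lk":75,"sh":70,"y":27}
After op 3 (remove /y): {"h":56,"lk":75,"sh":70}
After op 4 (add /lk 44): {"h":56,"lk":44,"sh":70}
After op 5 (add /m 44): {"h":56,"lk":44,"m":44,"sh":70}
After op 6 (replace /lk 90): {"h":56,"lk":90,"m":44,"sh":70}
After op 7 (remove /sh): {"h":56,"lk":90,"m":44}
After op 8 (add /pn 52): {"h":56,"lk":90,"m":44,"pn":52}
After op 9 (add /k 98): {"h":56,"k":98,"lk":90,"m":44,"pn":52}
After op 10 (remove /pn): {"h":56,"k":98,"lk":90,"m":44}
After op 11 (replace /m 76): {"h":56,"k":98,"lk":90,"m":76}
After op 12 (remove /m): {"h":56,"k":98,"lk":90}
After op 13 (remove /lk): {"h":56,"k":98}
After op 14 (add /k 24): {"h":56,"k":24}
After op 15 (add /ip 84): {"h":56,"ip":84,"k":24}
After op 16 (replace /h 56): {"h":56,"ip":84,"k":24}
After op 17 (remove /h): {"ip":84,"k":24}
After op 18 (add /xz 94): {"ip":84,"k":24,"xz":94}
After op 19 (add /q 87): {"ip":84,"k":24,"q":87,"xz":94}
After op 20 (replace /k 12): {"ip":84,"k":12,"q":87,"xz":94}
After op 21 (add /p 90): {"ip":84,"k":12,"p":90,"q":87,"xz":94}
After op 22 (add /yyj 76): {"ip":84,"k":12,"p":90,"q":87,"xz":94,"yyj":76}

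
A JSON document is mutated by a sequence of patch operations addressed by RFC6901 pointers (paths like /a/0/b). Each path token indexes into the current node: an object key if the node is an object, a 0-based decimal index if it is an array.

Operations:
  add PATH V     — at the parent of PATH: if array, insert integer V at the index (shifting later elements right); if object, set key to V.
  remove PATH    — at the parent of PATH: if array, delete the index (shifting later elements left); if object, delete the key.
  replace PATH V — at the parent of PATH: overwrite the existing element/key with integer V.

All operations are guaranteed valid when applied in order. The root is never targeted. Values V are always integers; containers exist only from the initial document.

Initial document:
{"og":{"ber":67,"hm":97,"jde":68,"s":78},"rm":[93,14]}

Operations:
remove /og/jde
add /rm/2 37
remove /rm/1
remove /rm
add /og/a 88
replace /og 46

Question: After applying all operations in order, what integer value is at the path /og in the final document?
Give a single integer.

After op 1 (remove /og/jde): {"og":{"ber":67,"hm":97,"s":78},"rm":[93,14]}
After op 2 (add /rm/2 37): {"og":{"ber":67,"hm":97,"s":78},"rm":[93,14,37]}
After op 3 (remove /rm/1): {"og":{"ber":67,"hm":97,"s":78},"rm":[93,37]}
After op 4 (remove /rm): {"og":{"ber":67,"hm":97,"s":78}}
After op 5 (add /og/a 88): {"og":{"a":88,"ber":67,"hm":97,"s":78}}
After op 6 (replace /og 46): {"og":46}
Value at /og: 46

Answer: 46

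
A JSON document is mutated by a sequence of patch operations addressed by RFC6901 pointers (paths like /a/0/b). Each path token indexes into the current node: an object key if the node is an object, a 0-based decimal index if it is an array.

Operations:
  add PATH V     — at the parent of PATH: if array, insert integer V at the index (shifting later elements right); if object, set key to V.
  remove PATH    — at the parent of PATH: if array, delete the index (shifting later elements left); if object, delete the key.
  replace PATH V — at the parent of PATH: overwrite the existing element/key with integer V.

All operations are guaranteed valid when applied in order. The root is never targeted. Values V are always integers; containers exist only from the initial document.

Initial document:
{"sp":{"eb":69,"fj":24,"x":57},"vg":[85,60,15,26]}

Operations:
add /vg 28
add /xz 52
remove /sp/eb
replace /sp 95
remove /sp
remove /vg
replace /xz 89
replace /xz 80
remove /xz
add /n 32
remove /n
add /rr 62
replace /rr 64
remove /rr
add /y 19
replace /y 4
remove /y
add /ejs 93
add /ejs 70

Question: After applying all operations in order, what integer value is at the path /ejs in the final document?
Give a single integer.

After op 1 (add /vg 28): {"sp":{"eb":69,"fj":24,"x":57},"vg":28}
After op 2 (add /xz 52): {"sp":{"eb":69,"fj":24,"x":57},"vg":28,"xz":52}
After op 3 (remove /sp/eb): {"sp":{"fj":24,"x":57},"vg":28,"xz":52}
After op 4 (replace /sp 95): {"sp":95,"vg":28,"xz":52}
After op 5 (remove /sp): {"vg":28,"xz":52}
After op 6 (remove /vg): {"xz":52}
After op 7 (replace /xz 89): {"xz":89}
After op 8 (replace /xz 80): {"xz":80}
After op 9 (remove /xz): {}
After op 10 (add /n 32): {"n":32}
After op 11 (remove /n): {}
After op 12 (add /rr 62): {"rr":62}
After op 13 (replace /rr 64): {"rr":64}
After op 14 (remove /rr): {}
After op 15 (add /y 19): {"y":19}
After op 16 (replace /y 4): {"y":4}
After op 17 (remove /y): {}
After op 18 (add /ejs 93): {"ejs":93}
After op 19 (add /ejs 70): {"ejs":70}
Value at /ejs: 70

Answer: 70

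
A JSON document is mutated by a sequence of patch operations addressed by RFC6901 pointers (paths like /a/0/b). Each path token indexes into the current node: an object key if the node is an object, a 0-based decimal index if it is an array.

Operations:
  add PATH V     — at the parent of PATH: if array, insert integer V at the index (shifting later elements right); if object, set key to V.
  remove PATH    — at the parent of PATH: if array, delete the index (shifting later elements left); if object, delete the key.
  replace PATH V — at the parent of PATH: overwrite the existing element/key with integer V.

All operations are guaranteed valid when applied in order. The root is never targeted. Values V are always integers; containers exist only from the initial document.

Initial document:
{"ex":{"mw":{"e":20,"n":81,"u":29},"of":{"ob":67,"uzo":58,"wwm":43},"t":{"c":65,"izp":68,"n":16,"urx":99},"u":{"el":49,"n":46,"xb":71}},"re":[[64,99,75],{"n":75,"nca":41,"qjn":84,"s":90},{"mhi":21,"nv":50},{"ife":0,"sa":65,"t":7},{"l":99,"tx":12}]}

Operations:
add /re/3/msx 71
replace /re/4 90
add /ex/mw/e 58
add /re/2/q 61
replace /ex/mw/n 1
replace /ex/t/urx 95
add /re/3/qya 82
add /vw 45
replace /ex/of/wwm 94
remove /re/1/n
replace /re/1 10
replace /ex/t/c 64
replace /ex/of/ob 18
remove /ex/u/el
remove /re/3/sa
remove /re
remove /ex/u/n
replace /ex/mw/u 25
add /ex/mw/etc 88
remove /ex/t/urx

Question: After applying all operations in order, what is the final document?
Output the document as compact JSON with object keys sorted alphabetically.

Answer: {"ex":{"mw":{"e":58,"etc":88,"n":1,"u":25},"of":{"ob":18,"uzo":58,"wwm":94},"t":{"c":64,"izp":68,"n":16},"u":{"xb":71}},"vw":45}

Derivation:
After op 1 (add /re/3/msx 71): {"ex":{"mw":{"e":20,"n":81,"u":29},"of":{"ob":67,"uzo":58,"wwm":43},"t":{"c":65,"izp":68,"n":16,"urx":99},"u":{"el":49,"n":46,"xb":71}},"re":[[64,99,75],{"n":75,"nca":41,"qjn":84,"s":90},{"mhi":21,"nv":50},{"ife":0,"msx":71,"sa":65,"t":7},{"l":99,"tx":12}]}
After op 2 (replace /re/4 90): {"ex":{"mw":{"e":20,"n":81,"u":29},"of":{"ob":67,"uzo":58,"wwm":43},"t":{"c":65,"izp":68,"n":16,"urx":99},"u":{"el":49,"n":46,"xb":71}},"re":[[64,99,75],{"n":75,"nca":41,"qjn":84,"s":90},{"mhi":21,"nv":50},{"ife":0,"msx":71,"sa":65,"t":7},90]}
After op 3 (add /ex/mw/e 58): {"ex":{"mw":{"e":58,"n":81,"u":29},"of":{"ob":67,"uzo":58,"wwm":43},"t":{"c":65,"izp":68,"n":16,"urx":99},"u":{"el":49,"n":46,"xb":71}},"re":[[64,99,75],{"n":75,"nca":41,"qjn":84,"s":90},{"mhi":21,"nv":50},{"ife":0,"msx":71,"sa":65,"t":7},90]}
After op 4 (add /re/2/q 61): {"ex":{"mw":{"e":58,"n":81,"u":29},"of":{"ob":67,"uzo":58,"wwm":43},"t":{"c":65,"izp":68,"n":16,"urx":99},"u":{"el":49,"n":46,"xb":71}},"re":[[64,99,75],{"n":75,"nca":41,"qjn":84,"s":90},{"mhi":21,"nv":50,"q":61},{"ife":0,"msx":71,"sa":65,"t":7},90]}
After op 5 (replace /ex/mw/n 1): {"ex":{"mw":{"e":58,"n":1,"u":29},"of":{"ob":67,"uzo":58,"wwm":43},"t":{"c":65,"izp":68,"n":16,"urx":99},"u":{"el":49,"n":46,"xb":71}},"re":[[64,99,75],{"n":75,"nca":41,"qjn":84,"s":90},{"mhi":21,"nv":50,"q":61},{"ife":0,"msx":71,"sa":65,"t":7},90]}
After op 6 (replace /ex/t/urx 95): {"ex":{"mw":{"e":58,"n":1,"u":29},"of":{"ob":67,"uzo":58,"wwm":43},"t":{"c":65,"izp":68,"n":16,"urx":95},"u":{"el":49,"n":46,"xb":71}},"re":[[64,99,75],{"n":75,"nca":41,"qjn":84,"s":90},{"mhi":21,"nv":50,"q":61},{"ife":0,"msx":71,"sa":65,"t":7},90]}
After op 7 (add /re/3/qya 82): {"ex":{"mw":{"e":58,"n":1,"u":29},"of":{"ob":67,"uzo":58,"wwm":43},"t":{"c":65,"izp":68,"n":16,"urx":95},"u":{"el":49,"n":46,"xb":71}},"re":[[64,99,75],{"n":75,"nca":41,"qjn":84,"s":90},{"mhi":21,"nv":50,"q":61},{"ife":0,"msx":71,"qya":82,"sa":65,"t":7},90]}
After op 8 (add /vw 45): {"ex":{"mw":{"e":58,"n":1,"u":29},"of":{"ob":67,"uzo":58,"wwm":43},"t":{"c":65,"izp":68,"n":16,"urx":95},"u":{"el":49,"n":46,"xb":71}},"re":[[64,99,75],{"n":75,"nca":41,"qjn":84,"s":90},{"mhi":21,"nv":50,"q":61},{"ife":0,"msx":71,"qya":82,"sa":65,"t":7},90],"vw":45}
After op 9 (replace /ex/of/wwm 94): {"ex":{"mw":{"e":58,"n":1,"u":29},"of":{"ob":67,"uzo":58,"wwm":94},"t":{"c":65,"izp":68,"n":16,"urx":95},"u":{"el":49,"n":46,"xb":71}},"re":[[64,99,75],{"n":75,"nca":41,"qjn":84,"s":90},{"mhi":21,"nv":50,"q":61},{"ife":0,"msx":71,"qya":82,"sa":65,"t":7},90],"vw":45}
After op 10 (remove /re/1/n): {"ex":{"mw":{"e":58,"n":1,"u":29},"of":{"ob":67,"uzo":58,"wwm":94},"t":{"c":65,"izp":68,"n":16,"urx":95},"u":{"el":49,"n":46,"xb":71}},"re":[[64,99,75],{"nca":41,"qjn":84,"s":90},{"mhi":21,"nv":50,"q":61},{"ife":0,"msx":71,"qya":82,"sa":65,"t":7},90],"vw":45}
After op 11 (replace /re/1 10): {"ex":{"mw":{"e":58,"n":1,"u":29},"of":{"ob":67,"uzo":58,"wwm":94},"t":{"c":65,"izp":68,"n":16,"urx":95},"u":{"el":49,"n":46,"xb":71}},"re":[[64,99,75],10,{"mhi":21,"nv":50,"q":61},{"ife":0,"msx":71,"qya":82,"sa":65,"t":7},90],"vw":45}
After op 12 (replace /ex/t/c 64): {"ex":{"mw":{"e":58,"n":1,"u":29},"of":{"ob":67,"uzo":58,"wwm":94},"t":{"c":64,"izp":68,"n":16,"urx":95},"u":{"el":49,"n":46,"xb":71}},"re":[[64,99,75],10,{"mhi":21,"nv":50,"q":61},{"ife":0,"msx":71,"qya":82,"sa":65,"t":7},90],"vw":45}
After op 13 (replace /ex/of/ob 18): {"ex":{"mw":{"e":58,"n":1,"u":29},"of":{"ob":18,"uzo":58,"wwm":94},"t":{"c":64,"izp":68,"n":16,"urx":95},"u":{"el":49,"n":46,"xb":71}},"re":[[64,99,75],10,{"mhi":21,"nv":50,"q":61},{"ife":0,"msx":71,"qya":82,"sa":65,"t":7},90],"vw":45}
After op 14 (remove /ex/u/el): {"ex":{"mw":{"e":58,"n":1,"u":29},"of":{"ob":18,"uzo":58,"wwm":94},"t":{"c":64,"izp":68,"n":16,"urx":95},"u":{"n":46,"xb":71}},"re":[[64,99,75],10,{"mhi":21,"nv":50,"q":61},{"ife":0,"msx":71,"qya":82,"sa":65,"t":7},90],"vw":45}
After op 15 (remove /re/3/sa): {"ex":{"mw":{"e":58,"n":1,"u":29},"of":{"ob":18,"uzo":58,"wwm":94},"t":{"c":64,"izp":68,"n":16,"urx":95},"u":{"n":46,"xb":71}},"re":[[64,99,75],10,{"mhi":21,"nv":50,"q":61},{"ife":0,"msx":71,"qya":82,"t":7},90],"vw":45}
After op 16 (remove /re): {"ex":{"mw":{"e":58,"n":1,"u":29},"of":{"ob":18,"uzo":58,"wwm":94},"t":{"c":64,"izp":68,"n":16,"urx":95},"u":{"n":46,"xb":71}},"vw":45}
After op 17 (remove /ex/u/n): {"ex":{"mw":{"e":58,"n":1,"u":29},"of":{"ob":18,"uzo":58,"wwm":94},"t":{"c":64,"izp":68,"n":16,"urx":95},"u":{"xb":71}},"vw":45}
After op 18 (replace /ex/mw/u 25): {"ex":{"mw":{"e":58,"n":1,"u":25},"of":{"ob":18,"uzo":58,"wwm":94},"t":{"c":64,"izp":68,"n":16,"urx":95},"u":{"xb":71}},"vw":45}
After op 19 (add /ex/mw/etc 88): {"ex":{"mw":{"e":58,"etc":88,"n":1,"u":25},"of":{"ob":18,"uzo":58,"wwm":94},"t":{"c":64,"izp":68,"n":16,"urx":95},"u":{"xb":71}},"vw":45}
After op 20 (remove /ex/t/urx): {"ex":{"mw":{"e":58,"etc":88,"n":1,"u":25},"of":{"ob":18,"uzo":58,"wwm":94},"t":{"c":64,"izp":68,"n":16},"u":{"xb":71}},"vw":45}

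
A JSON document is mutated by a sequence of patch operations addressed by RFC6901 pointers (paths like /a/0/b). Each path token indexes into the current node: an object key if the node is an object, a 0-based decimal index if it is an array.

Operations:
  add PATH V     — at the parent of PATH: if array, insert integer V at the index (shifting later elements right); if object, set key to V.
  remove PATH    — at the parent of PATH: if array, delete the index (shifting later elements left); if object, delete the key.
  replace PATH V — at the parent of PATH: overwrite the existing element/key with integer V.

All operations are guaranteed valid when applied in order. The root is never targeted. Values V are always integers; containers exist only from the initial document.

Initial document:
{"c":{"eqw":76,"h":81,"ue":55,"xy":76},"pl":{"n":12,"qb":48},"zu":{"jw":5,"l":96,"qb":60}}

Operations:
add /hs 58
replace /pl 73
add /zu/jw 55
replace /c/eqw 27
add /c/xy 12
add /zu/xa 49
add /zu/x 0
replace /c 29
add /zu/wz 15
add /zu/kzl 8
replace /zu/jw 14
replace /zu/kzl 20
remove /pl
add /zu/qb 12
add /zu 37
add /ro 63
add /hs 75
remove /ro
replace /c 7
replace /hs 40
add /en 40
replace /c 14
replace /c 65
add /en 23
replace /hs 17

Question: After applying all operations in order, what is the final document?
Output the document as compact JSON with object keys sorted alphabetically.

After op 1 (add /hs 58): {"c":{"eqw":76,"h":81,"ue":55,"xy":76},"hs":58,"pl":{"n":12,"qb":48},"zu":{"jw":5,"l":96,"qb":60}}
After op 2 (replace /pl 73): {"c":{"eqw":76,"h":81,"ue":55,"xy":76},"hs":58,"pl":73,"zu":{"jw":5,"l":96,"qb":60}}
After op 3 (add /zu/jw 55): {"c":{"eqw":76,"h":81,"ue":55,"xy":76},"hs":58,"pl":73,"zu":{"jw":55,"l":96,"qb":60}}
After op 4 (replace /c/eqw 27): {"c":{"eqw":27,"h":81,"ue":55,"xy":76},"hs":58,"pl":73,"zu":{"jw":55,"l":96,"qb":60}}
After op 5 (add /c/xy 12): {"c":{"eqw":27,"h":81,"ue":55,"xy":12},"hs":58,"pl":73,"zu":{"jw":55,"l":96,"qb":60}}
After op 6 (add /zu/xa 49): {"c":{"eqw":27,"h":81,"ue":55,"xy":12},"hs":58,"pl":73,"zu":{"jw":55,"l":96,"qb":60,"xa":49}}
After op 7 (add /zu/x 0): {"c":{"eqw":27,"h":81,"ue":55,"xy":12},"hs":58,"pl":73,"zu":{"jw":55,"l":96,"qb":60,"x":0,"xa":49}}
After op 8 (replace /c 29): {"c":29,"hs":58,"pl":73,"zu":{"jw":55,"l":96,"qb":60,"x":0,"xa":49}}
After op 9 (add /zu/wz 15): {"c":29,"hs":58,"pl":73,"zu":{"jw":55,"l":96,"qb":60,"wz":15,"x":0,"xa":49}}
After op 10 (add /zu/kzl 8): {"c":29,"hs":58,"pl":73,"zu":{"jw":55,"kzl":8,"l":96,"qb":60,"wz":15,"x":0,"xa":49}}
After op 11 (replace /zu/jw 14): {"c":29,"hs":58,"pl":73,"zu":{"jw":14,"kzl":8,"l":96,"qb":60,"wz":15,"x":0,"xa":49}}
After op 12 (replace /zu/kzl 20): {"c":29,"hs":58,"pl":73,"zu":{"jw":14,"kzl":20,"l":96,"qb":60,"wz":15,"x":0,"xa":49}}
After op 13 (remove /pl): {"c":29,"hs":58,"zu":{"jw":14,"kzl":20,"l":96,"qb":60,"wz":15,"x":0,"xa":49}}
After op 14 (add /zu/qb 12): {"c":29,"hs":58,"zu":{"jw":14,"kzl":20,"l":96,"qb":12,"wz":15,"x":0,"xa":49}}
After op 15 (add /zu 37): {"c":29,"hs":58,"zu":37}
After op 16 (add /ro 63): {"c":29,"hs":58,"ro":63,"zu":37}
After op 17 (add /hs 75): {"c":29,"hs":75,"ro":63,"zu":37}
After op 18 (remove /ro): {"c":29,"hs":75,"zu":37}
After op 19 (replace /c 7): {"c":7,"hs":75,"zu":37}
After op 20 (replace /hs 40): {"c":7,"hs":40,"zu":37}
After op 21 (add /en 40): {"c":7,"en":40,"hs":40,"zu":37}
After op 22 (replace /c 14): {"c":14,"en":40,"hs":40,"zu":37}
After op 23 (replace /c 65): {"c":65,"en":40,"hs":40,"zu":37}
After op 24 (add /en 23): {"c":65,"en":23,"hs":40,"zu":37}
After op 25 (replace /hs 17): {"c":65,"en":23,"hs":17,"zu":37}

Answer: {"c":65,"en":23,"hs":17,"zu":37}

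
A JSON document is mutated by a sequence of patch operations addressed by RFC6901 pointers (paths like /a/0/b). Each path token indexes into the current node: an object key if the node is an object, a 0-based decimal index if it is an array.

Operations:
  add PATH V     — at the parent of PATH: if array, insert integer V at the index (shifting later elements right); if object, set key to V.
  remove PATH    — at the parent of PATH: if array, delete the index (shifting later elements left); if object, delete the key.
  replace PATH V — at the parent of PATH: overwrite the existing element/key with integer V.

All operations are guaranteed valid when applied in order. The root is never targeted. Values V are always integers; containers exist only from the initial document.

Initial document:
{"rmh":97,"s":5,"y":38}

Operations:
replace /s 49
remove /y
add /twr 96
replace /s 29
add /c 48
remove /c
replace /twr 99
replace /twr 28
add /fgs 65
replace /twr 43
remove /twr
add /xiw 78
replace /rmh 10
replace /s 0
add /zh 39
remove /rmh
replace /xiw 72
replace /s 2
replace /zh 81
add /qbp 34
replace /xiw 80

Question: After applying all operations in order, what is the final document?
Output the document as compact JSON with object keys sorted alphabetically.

After op 1 (replace /s 49): {"rmh":97,"s":49,"y":38}
After op 2 (remove /y): {"rmh":97,"s":49}
After op 3 (add /twr 96): {"rmh":97,"s":49,"twr":96}
After op 4 (replace /s 29): {"rmh":97,"s":29,"twr":96}
After op 5 (add /c 48): {"c":48,"rmh":97,"s":29,"twr":96}
After op 6 (remove /c): {"rmh":97,"s":29,"twr":96}
After op 7 (replace /twr 99): {"rmh":97,"s":29,"twr":99}
After op 8 (replace /twr 28): {"rmh":97,"s":29,"twr":28}
After op 9 (add /fgs 65): {"fgs":65,"rmh":97,"s":29,"twr":28}
After op 10 (replace /twr 43): {"fgs":65,"rmh":97,"s":29,"twr":43}
After op 11 (remove /twr): {"fgs":65,"rmh":97,"s":29}
After op 12 (add /xiw 78): {"fgs":65,"rmh":97,"s":29,"xiw":78}
After op 13 (replace /rmh 10): {"fgs":65,"rmh":10,"s":29,"xiw":78}
After op 14 (replace /s 0): {"fgs":65,"rmh":10,"s":0,"xiw":78}
After op 15 (add /zh 39): {"fgs":65,"rmh":10,"s":0,"xiw":78,"zh":39}
After op 16 (remove /rmh): {"fgs":65,"s":0,"xiw":78,"zh":39}
After op 17 (replace /xiw 72): {"fgs":65,"s":0,"xiw":72,"zh":39}
After op 18 (replace /s 2): {"fgs":65,"s":2,"xiw":72,"zh":39}
After op 19 (replace /zh 81): {"fgs":65,"s":2,"xiw":72,"zh":81}
After op 20 (add /qbp 34): {"fgs":65,"qbp":34,"s":2,"xiw":72,"zh":81}
After op 21 (replace /xiw 80): {"fgs":65,"qbp":34,"s":2,"xiw":80,"zh":81}

Answer: {"fgs":65,"qbp":34,"s":2,"xiw":80,"zh":81}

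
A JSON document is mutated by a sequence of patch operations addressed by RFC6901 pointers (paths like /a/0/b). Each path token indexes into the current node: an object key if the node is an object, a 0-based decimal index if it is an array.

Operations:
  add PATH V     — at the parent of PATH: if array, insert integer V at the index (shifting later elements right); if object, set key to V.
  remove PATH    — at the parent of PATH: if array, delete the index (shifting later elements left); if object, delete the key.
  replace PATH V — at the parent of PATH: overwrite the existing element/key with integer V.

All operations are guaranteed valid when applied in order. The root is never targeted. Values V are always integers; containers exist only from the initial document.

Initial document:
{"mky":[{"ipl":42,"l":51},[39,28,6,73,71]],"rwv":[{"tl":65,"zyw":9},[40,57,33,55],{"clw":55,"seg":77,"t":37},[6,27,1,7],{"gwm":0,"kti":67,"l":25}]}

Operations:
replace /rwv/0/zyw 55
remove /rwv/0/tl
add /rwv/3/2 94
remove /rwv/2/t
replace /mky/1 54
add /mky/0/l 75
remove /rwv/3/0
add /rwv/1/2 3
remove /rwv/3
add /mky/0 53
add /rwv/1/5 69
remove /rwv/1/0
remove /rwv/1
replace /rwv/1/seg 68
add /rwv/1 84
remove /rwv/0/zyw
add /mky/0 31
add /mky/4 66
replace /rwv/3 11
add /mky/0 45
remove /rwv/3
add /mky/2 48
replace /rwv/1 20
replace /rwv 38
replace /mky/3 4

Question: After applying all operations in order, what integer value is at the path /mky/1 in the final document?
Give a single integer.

After op 1 (replace /rwv/0/zyw 55): {"mky":[{"ipl":42,"l":51},[39,28,6,73,71]],"rwv":[{"tl":65,"zyw":55},[40,57,33,55],{"clw":55,"seg":77,"t":37},[6,27,1,7],{"gwm":0,"kti":67,"l":25}]}
After op 2 (remove /rwv/0/tl): {"mky":[{"ipl":42,"l":51},[39,28,6,73,71]],"rwv":[{"zyw":55},[40,57,33,55],{"clw":55,"seg":77,"t":37},[6,27,1,7],{"gwm":0,"kti":67,"l":25}]}
After op 3 (add /rwv/3/2 94): {"mky":[{"ipl":42,"l":51},[39,28,6,73,71]],"rwv":[{"zyw":55},[40,57,33,55],{"clw":55,"seg":77,"t":37},[6,27,94,1,7],{"gwm":0,"kti":67,"l":25}]}
After op 4 (remove /rwv/2/t): {"mky":[{"ipl":42,"l":51},[39,28,6,73,71]],"rwv":[{"zyw":55},[40,57,33,55],{"clw":55,"seg":77},[6,27,94,1,7],{"gwm":0,"kti":67,"l":25}]}
After op 5 (replace /mky/1 54): {"mky":[{"ipl":42,"l":51},54],"rwv":[{"zyw":55},[40,57,33,55],{"clw":55,"seg":77},[6,27,94,1,7],{"gwm":0,"kti":67,"l":25}]}
After op 6 (add /mky/0/l 75): {"mky":[{"ipl":42,"l":75},54],"rwv":[{"zyw":55},[40,57,33,55],{"clw":55,"seg":77},[6,27,94,1,7],{"gwm":0,"kti":67,"l":25}]}
After op 7 (remove /rwv/3/0): {"mky":[{"ipl":42,"l":75},54],"rwv":[{"zyw":55},[40,57,33,55],{"clw":55,"seg":77},[27,94,1,7],{"gwm":0,"kti":67,"l":25}]}
After op 8 (add /rwv/1/2 3): {"mky":[{"ipl":42,"l":75},54],"rwv":[{"zyw":55},[40,57,3,33,55],{"clw":55,"seg":77},[27,94,1,7],{"gwm":0,"kti":67,"l":25}]}
After op 9 (remove /rwv/3): {"mky":[{"ipl":42,"l":75},54],"rwv":[{"zyw":55},[40,57,3,33,55],{"clw":55,"seg":77},{"gwm":0,"kti":67,"l":25}]}
After op 10 (add /mky/0 53): {"mky":[53,{"ipl":42,"l":75},54],"rwv":[{"zyw":55},[40,57,3,33,55],{"clw":55,"seg":77},{"gwm":0,"kti":67,"l":25}]}
After op 11 (add /rwv/1/5 69): {"mky":[53,{"ipl":42,"l":75},54],"rwv":[{"zyw":55},[40,57,3,33,55,69],{"clw":55,"seg":77},{"gwm":0,"kti":67,"l":25}]}
After op 12 (remove /rwv/1/0): {"mky":[53,{"ipl":42,"l":75},54],"rwv":[{"zyw":55},[57,3,33,55,69],{"clw":55,"seg":77},{"gwm":0,"kti":67,"l":25}]}
After op 13 (remove /rwv/1): {"mky":[53,{"ipl":42,"l":75},54],"rwv":[{"zyw":55},{"clw":55,"seg":77},{"gwm":0,"kti":67,"l":25}]}
After op 14 (replace /rwv/1/seg 68): {"mky":[53,{"ipl":42,"l":75},54],"rwv":[{"zyw":55},{"clw":55,"seg":68},{"gwm":0,"kti":67,"l":25}]}
After op 15 (add /rwv/1 84): {"mky":[53,{"ipl":42,"l":75},54],"rwv":[{"zyw":55},84,{"clw":55,"seg":68},{"gwm":0,"kti":67,"l":25}]}
After op 16 (remove /rwv/0/zyw): {"mky":[53,{"ipl":42,"l":75},54],"rwv":[{},84,{"clw":55,"seg":68},{"gwm":0,"kti":67,"l":25}]}
After op 17 (add /mky/0 31): {"mky":[31,53,{"ipl":42,"l":75},54],"rwv":[{},84,{"clw":55,"seg":68},{"gwm":0,"kti":67,"l":25}]}
After op 18 (add /mky/4 66): {"mky":[31,53,{"ipl":42,"l":75},54,66],"rwv":[{},84,{"clw":55,"seg":68},{"gwm":0,"kti":67,"l":25}]}
After op 19 (replace /rwv/3 11): {"mky":[31,53,{"ipl":42,"l":75},54,66],"rwv":[{},84,{"clw":55,"seg":68},11]}
After op 20 (add /mky/0 45): {"mky":[45,31,53,{"ipl":42,"l":75},54,66],"rwv":[{},84,{"clw":55,"seg":68},11]}
After op 21 (remove /rwv/3): {"mky":[45,31,53,{"ipl":42,"l":75},54,66],"rwv":[{},84,{"clw":55,"seg":68}]}
After op 22 (add /mky/2 48): {"mky":[45,31,48,53,{"ipl":42,"l":75},54,66],"rwv":[{},84,{"clw":55,"seg":68}]}
After op 23 (replace /rwv/1 20): {"mky":[45,31,48,53,{"ipl":42,"l":75},54,66],"rwv":[{},20,{"clw":55,"seg":68}]}
After op 24 (replace /rwv 38): {"mky":[45,31,48,53,{"ipl":42,"l":75},54,66],"rwv":38}
After op 25 (replace /mky/3 4): {"mky":[45,31,48,4,{"ipl":42,"l":75},54,66],"rwv":38}
Value at /mky/1: 31

Answer: 31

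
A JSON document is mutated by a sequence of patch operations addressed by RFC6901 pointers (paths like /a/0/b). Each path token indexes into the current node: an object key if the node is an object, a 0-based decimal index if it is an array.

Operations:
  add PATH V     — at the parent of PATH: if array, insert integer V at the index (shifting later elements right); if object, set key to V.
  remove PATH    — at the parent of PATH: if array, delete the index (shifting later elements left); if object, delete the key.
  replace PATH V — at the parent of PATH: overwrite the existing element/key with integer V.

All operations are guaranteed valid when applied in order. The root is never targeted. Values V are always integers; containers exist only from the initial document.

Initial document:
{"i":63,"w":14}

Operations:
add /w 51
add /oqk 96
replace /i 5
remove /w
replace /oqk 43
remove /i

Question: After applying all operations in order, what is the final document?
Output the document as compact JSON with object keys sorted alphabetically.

After op 1 (add /w 51): {"i":63,"w":51}
After op 2 (add /oqk 96): {"i":63,"oqk":96,"w":51}
After op 3 (replace /i 5): {"i":5,"oqk":96,"w":51}
After op 4 (remove /w): {"i":5,"oqk":96}
After op 5 (replace /oqk 43): {"i":5,"oqk":43}
After op 6 (remove /i): {"oqk":43}

Answer: {"oqk":43}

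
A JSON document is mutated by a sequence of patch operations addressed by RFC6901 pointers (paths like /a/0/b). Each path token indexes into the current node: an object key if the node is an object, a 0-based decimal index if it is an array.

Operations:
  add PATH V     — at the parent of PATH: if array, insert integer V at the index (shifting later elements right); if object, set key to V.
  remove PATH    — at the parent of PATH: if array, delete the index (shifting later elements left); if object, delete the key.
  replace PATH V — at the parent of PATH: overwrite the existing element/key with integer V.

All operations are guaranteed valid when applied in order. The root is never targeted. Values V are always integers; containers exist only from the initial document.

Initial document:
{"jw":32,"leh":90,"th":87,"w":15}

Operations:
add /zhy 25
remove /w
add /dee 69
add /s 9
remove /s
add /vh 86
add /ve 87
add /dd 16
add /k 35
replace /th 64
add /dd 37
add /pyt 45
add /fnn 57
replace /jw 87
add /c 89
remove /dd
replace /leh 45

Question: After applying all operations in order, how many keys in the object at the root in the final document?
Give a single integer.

Answer: 11

Derivation:
After op 1 (add /zhy 25): {"jw":32,"leh":90,"th":87,"w":15,"zhy":25}
After op 2 (remove /w): {"jw":32,"leh":90,"th":87,"zhy":25}
After op 3 (add /dee 69): {"dee":69,"jw":32,"leh":90,"th":87,"zhy":25}
After op 4 (add /s 9): {"dee":69,"jw":32,"leh":90,"s":9,"th":87,"zhy":25}
After op 5 (remove /s): {"dee":69,"jw":32,"leh":90,"th":87,"zhy":25}
After op 6 (add /vh 86): {"dee":69,"jw":32,"leh":90,"th":87,"vh":86,"zhy":25}
After op 7 (add /ve 87): {"dee":69,"jw":32,"leh":90,"th":87,"ve":87,"vh":86,"zhy":25}
After op 8 (add /dd 16): {"dd":16,"dee":69,"jw":32,"leh":90,"th":87,"ve":87,"vh":86,"zhy":25}
After op 9 (add /k 35): {"dd":16,"dee":69,"jw":32,"k":35,"leh":90,"th":87,"ve":87,"vh":86,"zhy":25}
After op 10 (replace /th 64): {"dd":16,"dee":69,"jw":32,"k":35,"leh":90,"th":64,"ve":87,"vh":86,"zhy":25}
After op 11 (add /dd 37): {"dd":37,"dee":69,"jw":32,"k":35,"leh":90,"th":64,"ve":87,"vh":86,"zhy":25}
After op 12 (add /pyt 45): {"dd":37,"dee":69,"jw":32,"k":35,"leh":90,"pyt":45,"th":64,"ve":87,"vh":86,"zhy":25}
After op 13 (add /fnn 57): {"dd":37,"dee":69,"fnn":57,"jw":32,"k":35,"leh":90,"pyt":45,"th":64,"ve":87,"vh":86,"zhy":25}
After op 14 (replace /jw 87): {"dd":37,"dee":69,"fnn":57,"jw":87,"k":35,"leh":90,"pyt":45,"th":64,"ve":87,"vh":86,"zhy":25}
After op 15 (add /c 89): {"c":89,"dd":37,"dee":69,"fnn":57,"jw":87,"k":35,"leh":90,"pyt":45,"th":64,"ve":87,"vh":86,"zhy":25}
After op 16 (remove /dd): {"c":89,"dee":69,"fnn":57,"jw":87,"k":35,"leh":90,"pyt":45,"th":64,"ve":87,"vh":86,"zhy":25}
After op 17 (replace /leh 45): {"c":89,"dee":69,"fnn":57,"jw":87,"k":35,"leh":45,"pyt":45,"th":64,"ve":87,"vh":86,"zhy":25}
Size at the root: 11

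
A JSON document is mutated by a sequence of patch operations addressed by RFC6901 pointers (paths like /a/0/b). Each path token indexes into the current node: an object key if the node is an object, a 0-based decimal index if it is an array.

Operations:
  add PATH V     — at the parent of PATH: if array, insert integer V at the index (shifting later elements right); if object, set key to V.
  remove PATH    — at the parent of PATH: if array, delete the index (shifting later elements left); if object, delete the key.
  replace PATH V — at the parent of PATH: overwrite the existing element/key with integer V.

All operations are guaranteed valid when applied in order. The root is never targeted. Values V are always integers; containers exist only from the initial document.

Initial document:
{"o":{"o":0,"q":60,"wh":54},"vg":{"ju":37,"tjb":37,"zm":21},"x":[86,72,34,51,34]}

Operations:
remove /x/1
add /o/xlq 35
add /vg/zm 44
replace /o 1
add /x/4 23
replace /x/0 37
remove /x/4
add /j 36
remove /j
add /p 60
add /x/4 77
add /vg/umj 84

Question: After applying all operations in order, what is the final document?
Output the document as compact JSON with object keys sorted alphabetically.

After op 1 (remove /x/1): {"o":{"o":0,"q":60,"wh":54},"vg":{"ju":37,"tjb":37,"zm":21},"x":[86,34,51,34]}
After op 2 (add /o/xlq 35): {"o":{"o":0,"q":60,"wh":54,"xlq":35},"vg":{"ju":37,"tjb":37,"zm":21},"x":[86,34,51,34]}
After op 3 (add /vg/zm 44): {"o":{"o":0,"q":60,"wh":54,"xlq":35},"vg":{"ju":37,"tjb":37,"zm":44},"x":[86,34,51,34]}
After op 4 (replace /o 1): {"o":1,"vg":{"ju":37,"tjb":37,"zm":44},"x":[86,34,51,34]}
After op 5 (add /x/4 23): {"o":1,"vg":{"ju":37,"tjb":37,"zm":44},"x":[86,34,51,34,23]}
After op 6 (replace /x/0 37): {"o":1,"vg":{"ju":37,"tjb":37,"zm":44},"x":[37,34,51,34,23]}
After op 7 (remove /x/4): {"o":1,"vg":{"ju":37,"tjb":37,"zm":44},"x":[37,34,51,34]}
After op 8 (add /j 36): {"j":36,"o":1,"vg":{"ju":37,"tjb":37,"zm":44},"x":[37,34,51,34]}
After op 9 (remove /j): {"o":1,"vg":{"ju":37,"tjb":37,"zm":44},"x":[37,34,51,34]}
After op 10 (add /p 60): {"o":1,"p":60,"vg":{"ju":37,"tjb":37,"zm":44},"x":[37,34,51,34]}
After op 11 (add /x/4 77): {"o":1,"p":60,"vg":{"ju":37,"tjb":37,"zm":44},"x":[37,34,51,34,77]}
After op 12 (add /vg/umj 84): {"o":1,"p":60,"vg":{"ju":37,"tjb":37,"umj":84,"zm":44},"x":[37,34,51,34,77]}

Answer: {"o":1,"p":60,"vg":{"ju":37,"tjb":37,"umj":84,"zm":44},"x":[37,34,51,34,77]}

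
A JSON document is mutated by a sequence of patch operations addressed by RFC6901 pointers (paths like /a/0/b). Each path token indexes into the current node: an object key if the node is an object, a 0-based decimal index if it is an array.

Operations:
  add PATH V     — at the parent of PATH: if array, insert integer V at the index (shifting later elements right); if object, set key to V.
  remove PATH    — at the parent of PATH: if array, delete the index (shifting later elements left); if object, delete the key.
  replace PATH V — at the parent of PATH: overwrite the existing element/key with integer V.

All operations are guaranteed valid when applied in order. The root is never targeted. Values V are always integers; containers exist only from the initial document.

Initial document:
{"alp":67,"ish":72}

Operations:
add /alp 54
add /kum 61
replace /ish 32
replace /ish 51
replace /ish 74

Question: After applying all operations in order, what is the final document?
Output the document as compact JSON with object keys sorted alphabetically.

Answer: {"alp":54,"ish":74,"kum":61}

Derivation:
After op 1 (add /alp 54): {"alp":54,"ish":72}
After op 2 (add /kum 61): {"alp":54,"ish":72,"kum":61}
After op 3 (replace /ish 32): {"alp":54,"ish":32,"kum":61}
After op 4 (replace /ish 51): {"alp":54,"ish":51,"kum":61}
After op 5 (replace /ish 74): {"alp":54,"ish":74,"kum":61}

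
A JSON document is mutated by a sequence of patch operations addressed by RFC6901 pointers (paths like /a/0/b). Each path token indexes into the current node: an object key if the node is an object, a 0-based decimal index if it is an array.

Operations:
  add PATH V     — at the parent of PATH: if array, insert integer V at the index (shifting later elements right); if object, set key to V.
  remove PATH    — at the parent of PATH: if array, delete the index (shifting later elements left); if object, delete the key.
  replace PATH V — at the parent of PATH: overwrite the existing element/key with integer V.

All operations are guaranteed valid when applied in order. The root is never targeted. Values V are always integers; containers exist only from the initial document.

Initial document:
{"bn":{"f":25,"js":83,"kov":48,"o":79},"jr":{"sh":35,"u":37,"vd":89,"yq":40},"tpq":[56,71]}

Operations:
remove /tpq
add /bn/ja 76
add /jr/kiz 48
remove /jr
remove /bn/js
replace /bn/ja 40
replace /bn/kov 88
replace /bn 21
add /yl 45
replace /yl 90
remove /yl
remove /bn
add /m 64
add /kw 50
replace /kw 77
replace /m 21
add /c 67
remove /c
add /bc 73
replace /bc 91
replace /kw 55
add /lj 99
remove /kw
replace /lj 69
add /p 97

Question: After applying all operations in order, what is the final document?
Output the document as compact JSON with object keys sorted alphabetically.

After op 1 (remove /tpq): {"bn":{"f":25,"js":83,"kov":48,"o":79},"jr":{"sh":35,"u":37,"vd":89,"yq":40}}
After op 2 (add /bn/ja 76): {"bn":{"f":25,"ja":76,"js":83,"kov":48,"o":79},"jr":{"sh":35,"u":37,"vd":89,"yq":40}}
After op 3 (add /jr/kiz 48): {"bn":{"f":25,"ja":76,"js":83,"kov":48,"o":79},"jr":{"kiz":48,"sh":35,"u":37,"vd":89,"yq":40}}
After op 4 (remove /jr): {"bn":{"f":25,"ja":76,"js":83,"kov":48,"o":79}}
After op 5 (remove /bn/js): {"bn":{"f":25,"ja":76,"kov":48,"o":79}}
After op 6 (replace /bn/ja 40): {"bn":{"f":25,"ja":40,"kov":48,"o":79}}
After op 7 (replace /bn/kov 88): {"bn":{"f":25,"ja":40,"kov":88,"o":79}}
After op 8 (replace /bn 21): {"bn":21}
After op 9 (add /yl 45): {"bn":21,"yl":45}
After op 10 (replace /yl 90): {"bn":21,"yl":90}
After op 11 (remove /yl): {"bn":21}
After op 12 (remove /bn): {}
After op 13 (add /m 64): {"m":64}
After op 14 (add /kw 50): {"kw":50,"m":64}
After op 15 (replace /kw 77): {"kw":77,"m":64}
After op 16 (replace /m 21): {"kw":77,"m":21}
After op 17 (add /c 67): {"c":67,"kw":77,"m":21}
After op 18 (remove /c): {"kw":77,"m":21}
After op 19 (add /bc 73): {"bc":73,"kw":77,"m":21}
After op 20 (replace /bc 91): {"bc":91,"kw":77,"m":21}
After op 21 (replace /kw 55): {"bc":91,"kw":55,"m":21}
After op 22 (add /lj 99): {"bc":91,"kw":55,"lj":99,"m":21}
After op 23 (remove /kw): {"bc":91,"lj":99,"m":21}
After op 24 (replace /lj 69): {"bc":91,"lj":69,"m":21}
After op 25 (add /p 97): {"bc":91,"lj":69,"m":21,"p":97}

Answer: {"bc":91,"lj":69,"m":21,"p":97}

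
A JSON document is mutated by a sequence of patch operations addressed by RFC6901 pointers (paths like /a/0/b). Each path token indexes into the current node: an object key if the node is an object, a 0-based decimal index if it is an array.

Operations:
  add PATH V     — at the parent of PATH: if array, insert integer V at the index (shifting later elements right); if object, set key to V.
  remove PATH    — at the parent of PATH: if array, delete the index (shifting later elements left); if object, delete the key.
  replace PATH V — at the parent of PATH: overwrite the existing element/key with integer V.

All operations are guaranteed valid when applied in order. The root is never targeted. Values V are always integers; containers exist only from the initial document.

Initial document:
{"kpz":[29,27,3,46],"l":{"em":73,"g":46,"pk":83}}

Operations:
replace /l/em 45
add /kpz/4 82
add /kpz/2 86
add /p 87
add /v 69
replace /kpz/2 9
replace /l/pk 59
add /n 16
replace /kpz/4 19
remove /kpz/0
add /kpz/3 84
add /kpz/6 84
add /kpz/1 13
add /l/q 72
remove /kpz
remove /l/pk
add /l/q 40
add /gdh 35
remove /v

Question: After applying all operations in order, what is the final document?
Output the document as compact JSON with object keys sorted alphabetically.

After op 1 (replace /l/em 45): {"kpz":[29,27,3,46],"l":{"em":45,"g":46,"pk":83}}
After op 2 (add /kpz/4 82): {"kpz":[29,27,3,46,82],"l":{"em":45,"g":46,"pk":83}}
After op 3 (add /kpz/2 86): {"kpz":[29,27,86,3,46,82],"l":{"em":45,"g":46,"pk":83}}
After op 4 (add /p 87): {"kpz":[29,27,86,3,46,82],"l":{"em":45,"g":46,"pk":83},"p":87}
After op 5 (add /v 69): {"kpz":[29,27,86,3,46,82],"l":{"em":45,"g":46,"pk":83},"p":87,"v":69}
After op 6 (replace /kpz/2 9): {"kpz":[29,27,9,3,46,82],"l":{"em":45,"g":46,"pk":83},"p":87,"v":69}
After op 7 (replace /l/pk 59): {"kpz":[29,27,9,3,46,82],"l":{"em":45,"g":46,"pk":59},"p":87,"v":69}
After op 8 (add /n 16): {"kpz":[29,27,9,3,46,82],"l":{"em":45,"g":46,"pk":59},"n":16,"p":87,"v":69}
After op 9 (replace /kpz/4 19): {"kpz":[29,27,9,3,19,82],"l":{"em":45,"g":46,"pk":59},"n":16,"p":87,"v":69}
After op 10 (remove /kpz/0): {"kpz":[27,9,3,19,82],"l":{"em":45,"g":46,"pk":59},"n":16,"p":87,"v":69}
After op 11 (add /kpz/3 84): {"kpz":[27,9,3,84,19,82],"l":{"em":45,"g":46,"pk":59},"n":16,"p":87,"v":69}
After op 12 (add /kpz/6 84): {"kpz":[27,9,3,84,19,82,84],"l":{"em":45,"g":46,"pk":59},"n":16,"p":87,"v":69}
After op 13 (add /kpz/1 13): {"kpz":[27,13,9,3,84,19,82,84],"l":{"em":45,"g":46,"pk":59},"n":16,"p":87,"v":69}
After op 14 (add /l/q 72): {"kpz":[27,13,9,3,84,19,82,84],"l":{"em":45,"g":46,"pk":59,"q":72},"n":16,"p":87,"v":69}
After op 15 (remove /kpz): {"l":{"em":45,"g":46,"pk":59,"q":72},"n":16,"p":87,"v":69}
After op 16 (remove /l/pk): {"l":{"em":45,"g":46,"q":72},"n":16,"p":87,"v":69}
After op 17 (add /l/q 40): {"l":{"em":45,"g":46,"q":40},"n":16,"p":87,"v":69}
After op 18 (add /gdh 35): {"gdh":35,"l":{"em":45,"g":46,"q":40},"n":16,"p":87,"v":69}
After op 19 (remove /v): {"gdh":35,"l":{"em":45,"g":46,"q":40},"n":16,"p":87}

Answer: {"gdh":35,"l":{"em":45,"g":46,"q":40},"n":16,"p":87}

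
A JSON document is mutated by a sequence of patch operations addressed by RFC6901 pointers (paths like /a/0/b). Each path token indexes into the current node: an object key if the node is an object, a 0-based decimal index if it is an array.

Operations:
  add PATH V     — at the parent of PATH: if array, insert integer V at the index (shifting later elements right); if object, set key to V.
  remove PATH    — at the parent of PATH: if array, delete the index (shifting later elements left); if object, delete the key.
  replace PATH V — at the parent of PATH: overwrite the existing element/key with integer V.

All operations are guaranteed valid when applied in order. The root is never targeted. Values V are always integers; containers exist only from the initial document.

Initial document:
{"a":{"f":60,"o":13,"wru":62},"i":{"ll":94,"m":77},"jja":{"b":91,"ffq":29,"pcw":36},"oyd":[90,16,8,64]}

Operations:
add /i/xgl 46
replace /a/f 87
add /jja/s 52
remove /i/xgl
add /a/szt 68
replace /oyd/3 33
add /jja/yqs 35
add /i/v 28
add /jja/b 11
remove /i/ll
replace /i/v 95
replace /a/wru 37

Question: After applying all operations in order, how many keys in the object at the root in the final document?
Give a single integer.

After op 1 (add /i/xgl 46): {"a":{"f":60,"o":13,"wru":62},"i":{"ll":94,"m":77,"xgl":46},"jja":{"b":91,"ffq":29,"pcw":36},"oyd":[90,16,8,64]}
After op 2 (replace /a/f 87): {"a":{"f":87,"o":13,"wru":62},"i":{"ll":94,"m":77,"xgl":46},"jja":{"b":91,"ffq":29,"pcw":36},"oyd":[90,16,8,64]}
After op 3 (add /jja/s 52): {"a":{"f":87,"o":13,"wru":62},"i":{"ll":94,"m":77,"xgl":46},"jja":{"b":91,"ffq":29,"pcw":36,"s":52},"oyd":[90,16,8,64]}
After op 4 (remove /i/xgl): {"a":{"f":87,"o":13,"wru":62},"i":{"ll":94,"m":77},"jja":{"b":91,"ffq":29,"pcw":36,"s":52},"oyd":[90,16,8,64]}
After op 5 (add /a/szt 68): {"a":{"f":87,"o":13,"szt":68,"wru":62},"i":{"ll":94,"m":77},"jja":{"b":91,"ffq":29,"pcw":36,"s":52},"oyd":[90,16,8,64]}
After op 6 (replace /oyd/3 33): {"a":{"f":87,"o":13,"szt":68,"wru":62},"i":{"ll":94,"m":77},"jja":{"b":91,"ffq":29,"pcw":36,"s":52},"oyd":[90,16,8,33]}
After op 7 (add /jja/yqs 35): {"a":{"f":87,"o":13,"szt":68,"wru":62},"i":{"ll":94,"m":77},"jja":{"b":91,"ffq":29,"pcw":36,"s":52,"yqs":35},"oyd":[90,16,8,33]}
After op 8 (add /i/v 28): {"a":{"f":87,"o":13,"szt":68,"wru":62},"i":{"ll":94,"m":77,"v":28},"jja":{"b":91,"ffq":29,"pcw":36,"s":52,"yqs":35},"oyd":[90,16,8,33]}
After op 9 (add /jja/b 11): {"a":{"f":87,"o":13,"szt":68,"wru":62},"i":{"ll":94,"m":77,"v":28},"jja":{"b":11,"ffq":29,"pcw":36,"s":52,"yqs":35},"oyd":[90,16,8,33]}
After op 10 (remove /i/ll): {"a":{"f":87,"o":13,"szt":68,"wru":62},"i":{"m":77,"v":28},"jja":{"b":11,"ffq":29,"pcw":36,"s":52,"yqs":35},"oyd":[90,16,8,33]}
After op 11 (replace /i/v 95): {"a":{"f":87,"o":13,"szt":68,"wru":62},"i":{"m":77,"v":95},"jja":{"b":11,"ffq":29,"pcw":36,"s":52,"yqs":35},"oyd":[90,16,8,33]}
After op 12 (replace /a/wru 37): {"a":{"f":87,"o":13,"szt":68,"wru":37},"i":{"m":77,"v":95},"jja":{"b":11,"ffq":29,"pcw":36,"s":52,"yqs":35},"oyd":[90,16,8,33]}
Size at the root: 4

Answer: 4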